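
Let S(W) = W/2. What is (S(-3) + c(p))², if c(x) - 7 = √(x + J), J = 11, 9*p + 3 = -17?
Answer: 1405/36 + 11*√79/3 ≈ 71.618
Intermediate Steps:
p = -20/9 (p = -⅓ + (⅑)*(-17) = -⅓ - 17/9 = -20/9 ≈ -2.2222)
S(W) = W/2 (S(W) = W*(½) = W/2)
c(x) = 7 + √(11 + x) (c(x) = 7 + √(x + 11) = 7 + √(11 + x))
(S(-3) + c(p))² = ((½)*(-3) + (7 + √(11 - 20/9)))² = (-3/2 + (7 + √(79/9)))² = (-3/2 + (7 + √79/3))² = (11/2 + √79/3)²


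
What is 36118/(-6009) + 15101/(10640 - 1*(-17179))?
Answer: -304674911/55721457 ≈ -5.4678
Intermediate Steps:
36118/(-6009) + 15101/(10640 - 1*(-17179)) = 36118*(-1/6009) + 15101/(10640 + 17179) = -36118/6009 + 15101/27819 = -304674911/55721457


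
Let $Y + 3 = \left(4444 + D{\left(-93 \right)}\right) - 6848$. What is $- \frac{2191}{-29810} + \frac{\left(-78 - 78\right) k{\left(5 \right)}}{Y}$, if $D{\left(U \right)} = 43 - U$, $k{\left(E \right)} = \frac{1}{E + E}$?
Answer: $\frac{1813599}{22566170} \approx 0.080368$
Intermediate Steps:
$k{\left(E \right)} = \frac{1}{2 E}$
$Y = -2271$ ($Y = -3 + \left(\left(4444 + \left(43 - -93\right)\right) - 6848\right) = -3 + \left(\left(4444 + \left(43 + 93\right)\right) - 6848\right) = -3 + \left(\left(4444 + 136\right) - 6848\right) = -3 + \left(4580 - 6848\right) = -3 - 2268 = -2271$)
$- \frac{2191}{-29810} + \frac{\left(-78 - 78\right) k{\left(5 \right)}}{Y} = - \frac{2191}{-29810} + \frac{\left(-78 - 78\right) \frac{1}{2 \cdot 5}}{-2271} = \left(-2191\right) \left(- \frac{1}{29810}\right) + - 156 \cdot \frac{1}{2} \cdot \frac{1}{5} \left(- \frac{1}{2271}\right) = \frac{2191}{29810} + \left(-156\right) \frac{1}{10} \left(- \frac{1}{2271}\right) = \frac{2191}{29810} - - \frac{26}{3785} = \frac{2191}{29810} + \frac{26}{3785} = \frac{1813599}{22566170}$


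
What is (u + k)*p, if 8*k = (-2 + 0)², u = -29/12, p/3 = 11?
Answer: -253/4 ≈ -63.250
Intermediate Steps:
p = 33 (p = 3*11 = 33)
u = -29/12 (u = -29*1/12 = -29/12 ≈ -2.4167)
k = ½ (k = (-2 + 0)²/8 = (⅛)*(-2)² = (⅛)*4 = ½ ≈ 0.50000)
(u + k)*p = (-29/12 + ½)*33 = -23/12*33 = -253/4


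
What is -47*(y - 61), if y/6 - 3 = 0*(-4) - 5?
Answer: 3431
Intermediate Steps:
y = -12 (y = 18 + 6*(0*(-4) - 5) = 18 + 6*(0 - 5) = 18 + 6*(-5) = 18 - 30 = -12)
-47*(y - 61) = -47*(-12 - 61) = -47*(-73) = 3431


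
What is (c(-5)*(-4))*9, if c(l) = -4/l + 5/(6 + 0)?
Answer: -294/5 ≈ -58.800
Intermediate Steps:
c(l) = ⅚ - 4/l (c(l) = -4/l + 5/6 = -4/l + 5*(⅙) = -4/l + ⅚ = ⅚ - 4/l)
(c(-5)*(-4))*9 = ((⅚ - 4/(-5))*(-4))*9 = ((⅚ - 4*(-⅕))*(-4))*9 = ((⅚ + ⅘)*(-4))*9 = ((49/30)*(-4))*9 = -98/15*9 = -294/5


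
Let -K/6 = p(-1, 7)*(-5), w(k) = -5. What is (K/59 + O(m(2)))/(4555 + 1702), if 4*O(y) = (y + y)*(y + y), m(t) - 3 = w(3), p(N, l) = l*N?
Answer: 26/369163 ≈ 7.0430e-5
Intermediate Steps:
p(N, l) = N*l
m(t) = -2 (m(t) = 3 - 5 = -2)
O(y) = y**2 (O(y) = ((y + y)*(y + y))/4 = ((2*y)*(2*y))/4 = (4*y**2)/4 = y**2)
K = -210 (K = -6*(-1*7)*(-5) = -(-42)*(-5) = -6*35 = -210)
(K/59 + O(m(2)))/(4555 + 1702) = (-210/59 + (-2)**2)/(4555 + 1702) = (-210*1/59 + 4)/6257 = (-210/59 + 4)*(1/6257) = (26/59)*(1/6257) = 26/369163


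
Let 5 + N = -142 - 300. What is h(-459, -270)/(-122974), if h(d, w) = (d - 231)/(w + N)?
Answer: -115/14695393 ≈ -7.8256e-6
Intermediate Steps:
N = -447 (N = -5 + (-142 - 300) = -5 - 442 = -447)
h(d, w) = (-231 + d)/(-447 + w) (h(d, w) = (d - 231)/(w - 447) = (-231 + d)/(-447 + w))
h(-459, -270)/(-122974) = ((-231 - 459)/(-447 - 270))/(-122974) = (-690/(-717))*(-1/122974) = -1/717*(-690)*(-1/122974) = (230/239)*(-1/122974) = -115/14695393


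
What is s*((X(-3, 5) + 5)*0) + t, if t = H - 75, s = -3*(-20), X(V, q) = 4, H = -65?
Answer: -140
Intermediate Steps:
s = 60
t = -140 (t = -65 - 75 = -140)
s*((X(-3, 5) + 5)*0) + t = 60*((4 + 5)*0) - 140 = 60*(9*0) - 140 = 60*0 - 140 = 0 - 140 = -140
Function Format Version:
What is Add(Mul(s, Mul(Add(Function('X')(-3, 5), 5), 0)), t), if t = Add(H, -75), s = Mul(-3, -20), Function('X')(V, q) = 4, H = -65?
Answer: -140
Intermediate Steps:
s = 60
t = -140 (t = Add(-65, -75) = -140)
Add(Mul(s, Mul(Add(Function('X')(-3, 5), 5), 0)), t) = Add(Mul(60, Mul(Add(4, 5), 0)), -140) = Add(Mul(60, Mul(9, 0)), -140) = Add(Mul(60, 0), -140) = Add(0, -140) = -140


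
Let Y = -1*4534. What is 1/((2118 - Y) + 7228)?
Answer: 1/13880 ≈ 7.2046e-5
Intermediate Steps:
Y = -4534
1/((2118 - Y) + 7228) = 1/((2118 - 1*(-4534)) + 7228) = 1/((2118 + 4534) + 7228) = 1/(6652 + 7228) = 1/13880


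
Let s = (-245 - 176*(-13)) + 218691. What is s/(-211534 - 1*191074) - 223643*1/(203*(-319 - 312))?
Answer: 4411855763/3683661896 ≈ 1.1977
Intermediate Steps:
s = 220734 (s = (-245 + 2288) + 218691 = 2043 + 218691 = 220734)
s/(-211534 - 1*191074) - 223643*1/(203*(-319 - 312)) = 220734/(-211534 - 1*191074) - 223643*1/(203*(-319 - 312)) = 220734/(-211534 - 191074) - 223643/((-631*203)) = 220734/(-402608) - 223643/(-128093) = 220734*(-1/402608) - 223643*(-1/128093) = -110367/201304 + 31949/18299 = 4411855763/3683661896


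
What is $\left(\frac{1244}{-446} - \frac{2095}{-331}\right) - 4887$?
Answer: $- \frac{360462828}{73813} \approx -4883.5$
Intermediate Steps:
$\left(\frac{1244}{-446} - \frac{2095}{-331}\right) - 4887 = \left(1244 \left(- \frac{1}{446}\right) - - \frac{2095}{331}\right) - 4887 = \left(- \frac{622}{223} + \frac{2095}{331}\right) - 4887 = \frac{261303}{73813} - 4887 = - \frac{360462828}{73813}$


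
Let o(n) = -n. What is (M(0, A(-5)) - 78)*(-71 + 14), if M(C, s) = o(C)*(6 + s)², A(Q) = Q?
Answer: 4446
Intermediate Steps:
M(C, s) = -C*(6 + s)² (M(C, s) = (-C)*(6 + s)² = -C*(6 + s)²)
(M(0, A(-5)) - 78)*(-71 + 14) = (-1*0*(6 - 5)² - 78)*(-71 + 14) = (-1*0*1² - 78)*(-57) = (-1*0*1 - 78)*(-57) = (0 - 78)*(-57) = -78*(-57) = 4446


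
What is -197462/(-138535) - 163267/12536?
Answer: -20142810213/1736674760 ≈ -11.598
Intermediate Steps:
-197462/(-138535) - 163267/12536 = -197462*(-1/138535) - 163267*1/12536 = 197462/138535 - 163267/12536 = -20142810213/1736674760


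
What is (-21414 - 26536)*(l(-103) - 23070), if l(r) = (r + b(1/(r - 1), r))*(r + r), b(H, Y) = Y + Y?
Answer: -1946002800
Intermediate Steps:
b(H, Y) = 2*Y
l(r) = 6*r**2 (l(r) = (r + 2*r)*(r + r) = (3*r)*(2*r) = 6*r**2)
(-21414 - 26536)*(l(-103) - 23070) = (-21414 - 26536)*(6*(-103)**2 - 23070) = -47950*(6*10609 - 23070) = -47950*(63654 - 23070) = -47950*40584 = -1946002800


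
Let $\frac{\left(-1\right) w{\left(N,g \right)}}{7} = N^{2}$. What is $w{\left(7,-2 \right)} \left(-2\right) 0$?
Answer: $0$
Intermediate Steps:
$w{\left(N,g \right)} = - 7 N^{2}$
$w{\left(7,-2 \right)} \left(-2\right) 0 = - 7 \cdot 7^{2} \left(-2\right) 0 = \left(-7\right) 49 \left(-2\right) 0 = \left(-343\right) \left(-2\right) 0 = 686 \cdot 0 = 0$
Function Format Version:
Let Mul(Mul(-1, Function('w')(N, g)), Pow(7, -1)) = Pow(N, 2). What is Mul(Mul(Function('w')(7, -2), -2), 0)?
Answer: 0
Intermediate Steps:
Function('w')(N, g) = Mul(-7, Pow(N, 2))
Mul(Mul(Function('w')(7, -2), -2), 0) = Mul(Mul(Mul(-7, Pow(7, 2)), -2), 0) = Mul(Mul(Mul(-7, 49), -2), 0) = Mul(Mul(-343, -2), 0) = Mul(686, 0) = 0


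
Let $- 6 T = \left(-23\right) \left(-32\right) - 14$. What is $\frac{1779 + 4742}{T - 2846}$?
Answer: $- \frac{19563}{8899} \approx -2.1983$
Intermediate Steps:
$T = - \frac{361}{3}$ ($T = - \frac{\left(-23\right) \left(-32\right) - 14}{6} = - \frac{736 - 14}{6} = \left(- \frac{1}{6}\right) 722 = - \frac{361}{3} \approx -120.33$)
$\frac{1779 + 4742}{T - 2846} = \frac{1779 + 4742}{- \frac{361}{3} - 2846} = \frac{6521}{- \frac{8899}{3}} = 6521 \left(- \frac{3}{8899}\right) = - \frac{19563}{8899}$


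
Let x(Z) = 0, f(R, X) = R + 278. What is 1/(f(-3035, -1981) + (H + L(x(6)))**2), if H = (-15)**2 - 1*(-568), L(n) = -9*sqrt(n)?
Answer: 1/626092 ≈ 1.5972e-6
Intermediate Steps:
f(R, X) = 278 + R
H = 793 (H = 225 + 568 = 793)
1/(f(-3035, -1981) + (H + L(x(6)))**2) = 1/((278 - 3035) + (793 - 9*sqrt(0))**2) = 1/(-2757 + (793 - 9*0)**2) = 1/(-2757 + (793 + 0)**2) = 1/(-2757 + 793**2) = 1/(-2757 + 628849) = 1/626092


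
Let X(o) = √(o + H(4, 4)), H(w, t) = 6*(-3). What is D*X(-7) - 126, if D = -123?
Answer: -126 - 615*I ≈ -126.0 - 615.0*I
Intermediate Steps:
H(w, t) = -18
X(o) = √(-18 + o) (X(o) = √(o - 18) = √(-18 + o))
D*X(-7) - 126 = -123*√(-18 - 7) - 126 = -615*I - 126 = -126 - 615*I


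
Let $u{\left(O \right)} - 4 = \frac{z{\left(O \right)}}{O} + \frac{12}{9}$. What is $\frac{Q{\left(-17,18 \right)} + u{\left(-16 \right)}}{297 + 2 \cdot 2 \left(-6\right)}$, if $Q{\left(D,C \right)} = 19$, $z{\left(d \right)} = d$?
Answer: $\frac{76}{819} \approx 0.092796$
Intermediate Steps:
$u{\left(O \right)} = \frac{19}{3}$ ($u{\left(O \right)} = 4 + \left(\frac{O}{O} + \frac{12}{9}\right) = 4 + \left(1 + 12 \cdot \frac{1}{9}\right) = 4 + \left(1 + \frac{4}{3}\right) = 4 + \frac{7}{3} = \frac{19}{3}$)
$\frac{Q{\left(-17,18 \right)} + u{\left(-16 \right)}}{297 + 2 \cdot 2 \left(-6\right)} = \frac{19 + \frac{19}{3}}{297 + 2 \cdot 2 \left(-6\right)} = \frac{76}{3 \left(297 + 4 \left(-6\right)\right)} = \frac{76}{3 \left(297 - 24\right)} = \frac{76}{3 \cdot 273} = \frac{76}{3} \cdot \frac{1}{273} = \frac{76}{819}$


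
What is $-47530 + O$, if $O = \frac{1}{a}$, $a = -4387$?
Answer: $- \frac{208514111}{4387} \approx -47530.0$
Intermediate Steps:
$O = - \frac{1}{4387}$ ($O = \frac{1}{-4387} = - \frac{1}{4387} \approx -0.00022795$)
$-47530 + O = -47530 - \frac{1}{4387} = - \frac{208514111}{4387}$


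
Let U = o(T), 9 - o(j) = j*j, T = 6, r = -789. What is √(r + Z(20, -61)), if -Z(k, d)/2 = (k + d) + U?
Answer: I*√653 ≈ 25.554*I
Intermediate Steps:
o(j) = 9 - j² (o(j) = 9 - j*j = 9 - j²)
U = -27 (U = 9 - 1*6² = 9 - 1*36 = 9 - 36 = -27)
Z(k, d) = 54 - 2*d - 2*k (Z(k, d) = -2*((k + d) - 27) = -2*((d + k) - 27) = -2*(-27 + d + k) = 54 - 2*d - 2*k)
√(r + Z(20, -61)) = √(-789 + (54 - 2*(-61) - 2*20)) = √(-789 + (54 + 122 - 40)) = √(-789 + 136) = √(-653) = I*√653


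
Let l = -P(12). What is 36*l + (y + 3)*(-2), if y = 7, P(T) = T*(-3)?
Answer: 1276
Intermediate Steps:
P(T) = -3*T
l = 36 (l = -(-3)*12 = -1*(-36) = 36)
36*l + (y + 3)*(-2) = 36*36 + (7 + 3)*(-2) = 1296 + 10*(-2) = 1296 - 20 = 1276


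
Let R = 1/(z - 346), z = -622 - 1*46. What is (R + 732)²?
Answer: 550930609009/1028196 ≈ 5.3582e+5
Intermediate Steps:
z = -668 (z = -622 - 46 = -668)
R = -1/1014 (R = 1/(-668 - 346) = 1/(-1014) = -1/1014 ≈ -0.00098619)
(R + 732)² = (-1/1014 + 732)² = (742247/1014)² = 550930609009/1028196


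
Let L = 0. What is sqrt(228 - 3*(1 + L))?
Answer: 15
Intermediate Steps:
sqrt(228 - 3*(1 + L)) = sqrt(228 - 3*(1 + 0)) = sqrt(228 - 3*1) = sqrt(228 - 3) = sqrt(225) = 15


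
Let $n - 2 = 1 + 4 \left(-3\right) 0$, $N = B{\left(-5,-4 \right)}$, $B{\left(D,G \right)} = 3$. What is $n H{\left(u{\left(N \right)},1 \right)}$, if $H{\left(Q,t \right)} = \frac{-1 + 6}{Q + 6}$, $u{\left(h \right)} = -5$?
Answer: $15$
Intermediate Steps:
$N = 3$
$H{\left(Q,t \right)} = \frac{5}{6 + Q}$
$n = 3$ ($n = 2 + \left(1 + 4 \left(-3\right) 0\right) = 2 + \left(1 - 0\right) = 2 + \left(1 + 0\right) = 2 + 1 = 3$)
$n H{\left(u{\left(N \right)},1 \right)} = 3 \frac{5}{6 - 5} = 3 \cdot \frac{5}{1} = 3 \cdot 5 \cdot 1 = 3 \cdot 5 = 15$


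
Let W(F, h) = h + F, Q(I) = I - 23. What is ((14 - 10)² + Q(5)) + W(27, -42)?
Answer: -17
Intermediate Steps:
Q(I) = -23 + I
W(F, h) = F + h
((14 - 10)² + Q(5)) + W(27, -42) = ((14 - 10)² + (-23 + 5)) + (27 - 42) = (4² - 18) - 15 = (16 - 18) - 15 = -2 - 15 = -17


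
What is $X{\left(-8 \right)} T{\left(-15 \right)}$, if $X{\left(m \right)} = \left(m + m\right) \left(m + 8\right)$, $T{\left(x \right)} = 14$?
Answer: $0$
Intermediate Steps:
$X{\left(m \right)} = 2 m \left(8 + m\right)$
$X{\left(-8 \right)} T{\left(-15 \right)} = 2 \left(-8\right) \left(8 - 8\right) 14 = 2 \left(-8\right) 0 \cdot 14 = 0 \cdot 14 = 0$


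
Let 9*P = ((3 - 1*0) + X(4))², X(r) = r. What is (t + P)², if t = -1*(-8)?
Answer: 14641/81 ≈ 180.75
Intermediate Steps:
t = 8
P = 49/9 (P = ((3 - 1*0) + 4)²/9 = ((3 + 0) + 4)²/9 = (3 + 4)²/9 = (⅑)*7² = (⅑)*49 = 49/9 ≈ 5.4444)
(t + P)² = (8 + 49/9)² = (121/9)² = 14641/81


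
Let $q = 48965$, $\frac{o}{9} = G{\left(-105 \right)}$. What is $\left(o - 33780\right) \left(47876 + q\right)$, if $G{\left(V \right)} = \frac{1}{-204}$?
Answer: $- \frac{222447941163}{68} \approx -3.2713 \cdot 10^{9}$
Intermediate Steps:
$G{\left(V \right)} = - \frac{1}{204}$
$o = - \frac{3}{68}$ ($o = 9 \left(- \frac{1}{204}\right) = - \frac{3}{68} \approx -0.044118$)
$\left(o - 33780\right) \left(47876 + q\right) = \left(- \frac{3}{68} - 33780\right) \left(47876 + 48965\right) = \left(- \frac{2297043}{68}\right) 96841 = - \frac{222447941163}{68}$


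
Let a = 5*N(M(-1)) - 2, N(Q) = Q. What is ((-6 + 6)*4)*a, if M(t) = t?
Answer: 0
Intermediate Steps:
a = -7 (a = 5*(-1) - 2 = -5 - 2 = -7)
((-6 + 6)*4)*a = ((-6 + 6)*4)*(-7) = (0*4)*(-7) = 0*(-7) = 0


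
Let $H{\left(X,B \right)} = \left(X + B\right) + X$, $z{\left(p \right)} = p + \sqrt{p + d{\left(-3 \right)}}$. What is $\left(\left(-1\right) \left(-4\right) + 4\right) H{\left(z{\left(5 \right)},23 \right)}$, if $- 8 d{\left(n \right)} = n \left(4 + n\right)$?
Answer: $264 + 4 \sqrt{86} \approx 301.09$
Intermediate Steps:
$d{\left(n \right)} = - \frac{n \left(4 + n\right)}{8}$
$z{\left(p \right)} = p + \sqrt{\frac{3}{8} + p}$ ($z{\left(p \right)} = p + \sqrt{p - - \frac{3 \left(4 - 3\right)}{8}} = p + \sqrt{p - \left(- \frac{3}{8}\right) 1} = p + \sqrt{p + \frac{3}{8}} = p + \sqrt{\frac{3}{8} + p}$)
$H{\left(X,B \right)} = B + 2 X$ ($H{\left(X,B \right)} = \left(B + X\right) + X = B + 2 X$)
$\left(\left(-1\right) \left(-4\right) + 4\right) H{\left(z{\left(5 \right)},23 \right)} = \left(\left(-1\right) \left(-4\right) + 4\right) \left(23 + 2 \left(5 + \frac{\sqrt{6 + 16 \cdot 5}}{4}\right)\right) = \left(4 + 4\right) \left(23 + 2 \left(5 + \frac{\sqrt{6 + 80}}{4}\right)\right) = 8 \left(23 + 2 \left(5 + \frac{\sqrt{86}}{4}\right)\right) = 8 \left(23 + \left(10 + \frac{\sqrt{86}}{2}\right)\right) = 8 \left(33 + \frac{\sqrt{86}}{2}\right) = 264 + 4 \sqrt{86}$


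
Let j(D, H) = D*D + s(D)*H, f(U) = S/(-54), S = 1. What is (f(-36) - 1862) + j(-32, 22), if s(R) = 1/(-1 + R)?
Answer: -45289/54 ≈ -838.69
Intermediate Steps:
f(U) = -1/54 (f(U) = 1/(-54) = 1*(-1/54) = -1/54)
j(D, H) = D² + H/(-1 + D) (j(D, H) = D*D + H/(-1 + D) = D² + H/(-1 + D))
(f(-36) - 1862) + j(-32, 22) = (-1/54 - 1862) + (22 + (-32)²*(-1 - 32))/(-1 - 32) = -100549/54 + (22 + 1024*(-33))/(-33) = -100549/54 - (22 - 33792)/33 = -100549/54 - 1/33*(-33770) = -100549/54 + 3070/3 = -45289/54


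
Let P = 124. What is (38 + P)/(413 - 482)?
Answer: -54/23 ≈ -2.3478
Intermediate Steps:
(38 + P)/(413 - 482) = (38 + 124)/(413 - 482) = 162/(-69) = 162*(-1/69) = -54/23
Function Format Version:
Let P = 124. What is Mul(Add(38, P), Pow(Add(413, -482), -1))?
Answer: Rational(-54, 23) ≈ -2.3478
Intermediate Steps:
Mul(Add(38, P), Pow(Add(413, -482), -1)) = Mul(Add(38, 124), Pow(Add(413, -482), -1)) = Mul(162, Pow(-69, -1)) = Mul(162, Rational(-1, 69)) = Rational(-54, 23)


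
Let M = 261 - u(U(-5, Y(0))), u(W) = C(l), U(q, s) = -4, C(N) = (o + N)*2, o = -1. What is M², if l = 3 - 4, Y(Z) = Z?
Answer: 70225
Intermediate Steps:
l = -1
C(N) = -2 + 2*N (C(N) = (-1 + N)*2 = -2 + 2*N)
u(W) = -4 (u(W) = -2 + 2*(-1) = -2 - 2 = -4)
M = 265 (M = 261 - 1*(-4) = 261 + 4 = 265)
M² = 265² = 70225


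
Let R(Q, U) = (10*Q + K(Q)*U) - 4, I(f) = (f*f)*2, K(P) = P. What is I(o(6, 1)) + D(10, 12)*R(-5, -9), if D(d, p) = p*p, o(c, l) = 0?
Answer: -1296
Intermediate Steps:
I(f) = 2*f² (I(f) = f²*2 = 2*f²)
D(d, p) = p²
R(Q, U) = -4 + 10*Q + Q*U (R(Q, U) = (10*Q + Q*U) - 4 = -4 + 10*Q + Q*U)
I(o(6, 1)) + D(10, 12)*R(-5, -9) = 2*0² + 12²*(-4 + 10*(-5) - 5*(-9)) = 2*0 + 144*(-4 - 50 + 45) = 0 + 144*(-9) = 0 - 1296 = -1296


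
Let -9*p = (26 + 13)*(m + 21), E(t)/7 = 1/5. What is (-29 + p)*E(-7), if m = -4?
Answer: -2156/15 ≈ -143.73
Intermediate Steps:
E(t) = 7/5
p = -221/3 (p = -(26 + 13)*(-4 + 21)/9 = -13*17/3 = -1/9*663 = -221/3 ≈ -73.667)
(-29 + p)*E(-7) = (-29 - 221/3)*(7/5) = -308/3*7/5 = -2156/15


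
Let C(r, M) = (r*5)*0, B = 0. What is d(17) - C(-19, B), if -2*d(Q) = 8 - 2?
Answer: -3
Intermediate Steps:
C(r, M) = 0 (C(r, M) = (5*r)*0 = 0)
d(Q) = -3 (d(Q) = -(8 - 2)/2 = -1/2*6 = -3)
d(17) - C(-19, B) = -3 - 1*0 = -3 + 0 = -3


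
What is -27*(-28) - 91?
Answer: 665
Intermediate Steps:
-27*(-28) - 91 = 756 - 91 = 665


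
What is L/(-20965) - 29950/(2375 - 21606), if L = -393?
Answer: 635459533/403177915 ≈ 1.5761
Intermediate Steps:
L/(-20965) - 29950/(2375 - 21606) = -393/(-20965) - 29950/(2375 - 21606) = -393*(-1/20965) - 29950/(-19231) = 393/20965 - 29950*(-1/19231) = 393/20965 + 29950/19231 = 635459533/403177915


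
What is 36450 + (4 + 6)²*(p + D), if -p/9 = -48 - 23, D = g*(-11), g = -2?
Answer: 102550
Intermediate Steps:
D = 22 (D = -2*(-11) = 22)
p = 639 (p = -9*(-48 - 23) = -9*(-71) = 639)
36450 + (4 + 6)²*(p + D) = 36450 + (4 + 6)²*(639 + 22) = 36450 + 10²*661 = 36450 + 100*661 = 36450 + 66100 = 102550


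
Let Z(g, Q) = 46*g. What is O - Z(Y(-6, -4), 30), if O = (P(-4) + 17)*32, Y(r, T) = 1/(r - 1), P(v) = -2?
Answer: 3406/7 ≈ 486.57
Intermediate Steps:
Y(r, T) = 1/(-1 + r)
O = 480 (O = (-2 + 17)*32 = 15*32 = 480)
O - Z(Y(-6, -4), 30) = 480 - 46/(-1 - 6) = 480 - 46/(-7) = 480 - 46*(-1)/7 = 480 - 1*(-46/7) = 480 + 46/7 = 3406/7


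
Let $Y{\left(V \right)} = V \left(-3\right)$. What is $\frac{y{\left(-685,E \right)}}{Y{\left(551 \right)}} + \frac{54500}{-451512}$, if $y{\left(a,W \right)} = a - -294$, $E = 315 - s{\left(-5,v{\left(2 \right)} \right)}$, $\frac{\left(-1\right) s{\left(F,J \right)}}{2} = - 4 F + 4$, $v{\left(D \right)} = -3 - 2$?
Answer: $\frac{7204391}{62195778} \approx 0.11583$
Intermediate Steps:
$v{\left(D \right)} = -5$
$Y{\left(V \right)} = - 3 V$
$s{\left(F,J \right)} = -8 + 8 F$ ($s{\left(F,J \right)} = - 2 \left(- 4 F + 4\right) = - 2 \left(4 - 4 F\right) = -8 + 8 F$)
$E = 363$ ($E = 315 - \left(-8 + 8 \left(-5\right)\right) = 315 - \left(-8 - 40\right) = 315 - -48 = 315 + 48 = 363$)
$y{\left(a,W \right)} = 294 + a$ ($y{\left(a,W \right)} = a + 294 = 294 + a$)
$\frac{y{\left(-685,E \right)}}{Y{\left(551 \right)}} + \frac{54500}{-451512} = \frac{294 - 685}{\left(-3\right) 551} + \frac{54500}{-451512} = - \frac{391}{-1653} + 54500 \left(- \frac{1}{451512}\right) = \left(-391\right) \left(- \frac{1}{1653}\right) - \frac{13625}{112878} = \frac{391}{1653} - \frac{13625}{112878} = \frac{7204391}{62195778}$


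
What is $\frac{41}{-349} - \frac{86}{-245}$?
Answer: $\frac{19969}{85505} \approx 0.23354$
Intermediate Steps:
$\frac{41}{-349} - \frac{86}{-245} = 41 \left(- \frac{1}{349}\right) - - \frac{86}{245} = - \frac{41}{349} + \frac{86}{245} = \frac{19969}{85505}$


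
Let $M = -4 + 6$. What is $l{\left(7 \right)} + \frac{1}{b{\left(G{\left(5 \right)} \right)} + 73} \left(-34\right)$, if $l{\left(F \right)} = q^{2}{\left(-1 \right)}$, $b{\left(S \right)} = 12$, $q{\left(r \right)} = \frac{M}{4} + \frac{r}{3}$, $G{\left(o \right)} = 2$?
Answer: $- \frac{67}{180} \approx -0.37222$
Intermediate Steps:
$M = 2$
$q{\left(r \right)} = \frac{1}{2} + \frac{r}{3}$ ($q{\left(r \right)} = \frac{2}{4} + \frac{r}{3} = 2 \cdot \frac{1}{4} + r \frac{1}{3} = \frac{1}{2} + \frac{r}{3}$)
$l{\left(F \right)} = \frac{1}{36}$ ($l{\left(F \right)} = \left(\frac{1}{2} + \frac{1}{3} \left(-1\right)\right)^{2} = \left(\frac{1}{2} - \frac{1}{3}\right)^{2} = \left(\frac{1}{6}\right)^{2} = \frac{1}{36}$)
$l{\left(7 \right)} + \frac{1}{b{\left(G{\left(5 \right)} \right)} + 73} \left(-34\right) = \frac{1}{36} + \frac{1}{12 + 73} \left(-34\right) = \frac{1}{36} + \frac{1}{85} \left(-34\right) = \frac{1}{36} - \frac{2}{5} = - \frac{67}{180}$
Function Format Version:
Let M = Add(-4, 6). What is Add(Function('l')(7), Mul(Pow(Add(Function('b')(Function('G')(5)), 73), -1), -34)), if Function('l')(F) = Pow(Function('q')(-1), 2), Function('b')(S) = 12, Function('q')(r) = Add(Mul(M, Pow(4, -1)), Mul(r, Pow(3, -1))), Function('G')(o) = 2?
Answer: Rational(-67, 180) ≈ -0.37222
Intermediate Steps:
M = 2
Function('q')(r) = Add(Rational(1, 2), Mul(Rational(1, 3), r)) (Function('q')(r) = Add(Mul(2, Pow(4, -1)), Mul(r, Pow(3, -1))) = Add(Mul(2, Rational(1, 4)), Mul(r, Rational(1, 3))) = Add(Rational(1, 2), Mul(Rational(1, 3), r)))
Function('l')(F) = Rational(1, 36) (Function('l')(F) = Pow(Add(Rational(1, 2), Mul(Rational(1, 3), -1)), 2) = Pow(Add(Rational(1, 2), Rational(-1, 3)), 2) = Pow(Rational(1, 6), 2) = Rational(1, 36))
Add(Function('l')(7), Mul(Pow(Add(Function('b')(Function('G')(5)), 73), -1), -34)) = Add(Rational(1, 36), Mul(Pow(Add(12, 73), -1), -34)) = Add(Rational(1, 36), Mul(Pow(85, -1), -34)) = Add(Rational(1, 36), Mul(Rational(1, 85), -34)) = Add(Rational(1, 36), Rational(-2, 5)) = Rational(-67, 180)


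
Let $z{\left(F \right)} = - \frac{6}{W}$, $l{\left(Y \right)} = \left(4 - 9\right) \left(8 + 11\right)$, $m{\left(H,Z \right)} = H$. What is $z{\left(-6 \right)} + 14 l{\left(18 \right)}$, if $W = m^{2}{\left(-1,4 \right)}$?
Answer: $-1336$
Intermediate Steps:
$W = 1$ ($W = \left(-1\right)^{2} = 1$)
$l{\left(Y \right)} = -95$ ($l{\left(Y \right)} = \left(-5\right) 19 = -95$)
$z{\left(F \right)} = -6$ ($z{\left(F \right)} = - \frac{6}{1} = \left(-6\right) 1 = -6$)
$z{\left(-6 \right)} + 14 l{\left(18 \right)} = -6 + 14 \left(-95\right) = -6 - 1330 = -1336$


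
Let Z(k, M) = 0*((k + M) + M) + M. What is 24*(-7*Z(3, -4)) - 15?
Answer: 657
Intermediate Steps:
Z(k, M) = M (Z(k, M) = 0*((M + k) + M) + M = 0*(k + 2*M) + M = 0 + M = M)
24*(-7*Z(3, -4)) - 15 = 24*(-7*(-4)) - 15 = 24*28 - 15 = 672 - 15 = 657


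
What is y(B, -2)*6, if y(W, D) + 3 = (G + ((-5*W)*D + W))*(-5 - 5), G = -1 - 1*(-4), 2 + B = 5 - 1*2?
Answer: -858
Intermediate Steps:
B = 1 (B = -2 + (5 - 1*2) = -2 + (5 - 2) = -2 + 3 = 1)
G = 3 (G = -1 + 4 = 3)
y(W, D) = -33 - 10*W + 50*D*W (y(W, D) = -3 + (3 + ((-5*W)*D + W))*(-5 - 5) = -3 + (3 + (-5*D*W + W))*(-10) = -3 + (3 + (W - 5*D*W))*(-10) = -3 + (3 + W - 5*D*W)*(-10) = -3 + (-30 - 10*W + 50*D*W) = -33 - 10*W + 50*D*W)
y(B, -2)*6 = (-33 - 10*1 + 50*(-2)*1)*6 = (-33 - 10 - 100)*6 = -143*6 = -858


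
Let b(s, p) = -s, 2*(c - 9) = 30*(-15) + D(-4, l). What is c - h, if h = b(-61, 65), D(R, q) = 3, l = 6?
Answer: -551/2 ≈ -275.50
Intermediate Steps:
c = -429/2 (c = 9 + (30*(-15) + 3)/2 = 9 + (-450 + 3)/2 = 9 + (1/2)*(-447) = 9 - 447/2 = -429/2 ≈ -214.50)
h = 61 (h = -1*(-61) = 61)
c - h = -429/2 - 1*61 = -429/2 - 61 = -551/2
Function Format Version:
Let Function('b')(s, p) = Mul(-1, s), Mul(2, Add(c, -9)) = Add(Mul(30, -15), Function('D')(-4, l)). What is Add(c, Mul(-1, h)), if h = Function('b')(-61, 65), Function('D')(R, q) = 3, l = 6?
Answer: Rational(-551, 2) ≈ -275.50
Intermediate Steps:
c = Rational(-429, 2) (c = Add(9, Mul(Rational(1, 2), Add(Mul(30, -15), 3))) = Add(9, Mul(Rational(1, 2), Add(-450, 3))) = Add(9, Mul(Rational(1, 2), -447)) = Add(9, Rational(-447, 2)) = Rational(-429, 2) ≈ -214.50)
h = 61 (h = Mul(-1, -61) = 61)
Add(c, Mul(-1, h)) = Add(Rational(-429, 2), Mul(-1, 61)) = Add(Rational(-429, 2), -61) = Rational(-551, 2)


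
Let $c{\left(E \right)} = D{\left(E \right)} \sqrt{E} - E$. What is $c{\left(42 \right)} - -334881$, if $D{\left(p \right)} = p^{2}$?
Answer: $334839 + 1764 \sqrt{42} \approx 3.4627 \cdot 10^{5}$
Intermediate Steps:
$c{\left(E \right)} = E^{\frac{5}{2}} - E$ ($c{\left(E \right)} = E^{2} \sqrt{E} - E = E^{\frac{5}{2}} - E$)
$c{\left(42 \right)} - -334881 = \left(42^{\frac{5}{2}} - 42\right) - -334881 = \left(1764 \sqrt{42} - 42\right) + 334881 = \left(-42 + 1764 \sqrt{42}\right) + 334881 = 334839 + 1764 \sqrt{42}$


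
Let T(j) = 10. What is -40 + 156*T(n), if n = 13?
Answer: 1520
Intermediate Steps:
-40 + 156*T(n) = -40 + 156*10 = -40 + 1560 = 1520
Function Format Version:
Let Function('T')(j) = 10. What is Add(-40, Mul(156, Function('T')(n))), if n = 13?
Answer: 1520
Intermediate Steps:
Add(-40, Mul(156, Function('T')(n))) = Add(-40, Mul(156, 10)) = Add(-40, 1560) = 1520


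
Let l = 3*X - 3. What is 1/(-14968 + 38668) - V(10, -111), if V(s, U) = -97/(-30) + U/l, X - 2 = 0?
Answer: 266757/7900 ≈ 33.767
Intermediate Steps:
X = 2 (X = 2 + 0 = 2)
l = 3 (l = 3*2 - 3 = 6 - 3 = 3)
V(s, U) = 97/30 + U/3 (V(s, U) = -97/(-30) + U/3 = -97*(-1/30) + U*(⅓) = 97/30 + U/3)
1/(-14968 + 38668) - V(10, -111) = 1/(-14968 + 38668) - (97/30 + (⅓)*(-111)) = 1/23700 - (97/30 - 37) = 1/23700 - 1*(-1013/30) = 1/23700 + 1013/30 = 266757/7900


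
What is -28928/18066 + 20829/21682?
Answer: -125460091/195853506 ≈ -0.64058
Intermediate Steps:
-28928/18066 + 20829/21682 = -28928*1/18066 + 20829*(1/21682) = -14464/9033 + 20829/21682 = -125460091/195853506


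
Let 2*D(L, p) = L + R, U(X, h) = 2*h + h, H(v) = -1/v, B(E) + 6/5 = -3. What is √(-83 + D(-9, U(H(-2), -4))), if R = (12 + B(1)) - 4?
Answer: 2*I*√535/5 ≈ 9.252*I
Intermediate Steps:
B(E) = -21/5 (B(E) = -6/5 - 3 = -21/5)
R = 19/5 (R = (12 - 21/5) - 4 = 39/5 - 4 = 19/5 ≈ 3.8000)
U(X, h) = 3*h
D(L, p) = 19/10 + L/2 (D(L, p) = (L + 19/5)/2 = (19/5 + L)/2 = 19/10 + L/2)
√(-83 + D(-9, U(H(-2), -4))) = √(-83 + (19/10 + (½)*(-9))) = √(-83 + (19/10 - 9/2)) = √(-83 - 13/5) = √(-428/5) = 2*I*√535/5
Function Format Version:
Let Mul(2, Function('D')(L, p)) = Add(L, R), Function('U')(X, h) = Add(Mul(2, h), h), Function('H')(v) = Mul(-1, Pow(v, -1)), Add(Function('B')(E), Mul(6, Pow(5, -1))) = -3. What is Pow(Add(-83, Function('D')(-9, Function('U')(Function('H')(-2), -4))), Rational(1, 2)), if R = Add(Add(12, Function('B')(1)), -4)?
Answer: Mul(Rational(2, 5), I, Pow(535, Rational(1, 2))) ≈ Mul(9.2520, I)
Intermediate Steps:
Function('B')(E) = Rational(-21, 5) (Function('B')(E) = Add(Rational(-6, 5), -3) = Rational(-21, 5))
R = Rational(19, 5) (R = Add(Add(12, Rational(-21, 5)), -4) = Add(Rational(39, 5), -4) = Rational(19, 5) ≈ 3.8000)
Function('U')(X, h) = Mul(3, h)
Function('D')(L, p) = Add(Rational(19, 10), Mul(Rational(1, 2), L)) (Function('D')(L, p) = Mul(Rational(1, 2), Add(L, Rational(19, 5))) = Mul(Rational(1, 2), Add(Rational(19, 5), L)) = Add(Rational(19, 10), Mul(Rational(1, 2), L)))
Pow(Add(-83, Function('D')(-9, Function('U')(Function('H')(-2), -4))), Rational(1, 2)) = Pow(Add(-83, Add(Rational(19, 10), Mul(Rational(1, 2), -9))), Rational(1, 2)) = Pow(Add(-83, Add(Rational(19, 10), Rational(-9, 2))), Rational(1, 2)) = Pow(Add(-83, Rational(-13, 5)), Rational(1, 2)) = Pow(Rational(-428, 5), Rational(1, 2)) = Mul(Rational(2, 5), I, Pow(535, Rational(1, 2)))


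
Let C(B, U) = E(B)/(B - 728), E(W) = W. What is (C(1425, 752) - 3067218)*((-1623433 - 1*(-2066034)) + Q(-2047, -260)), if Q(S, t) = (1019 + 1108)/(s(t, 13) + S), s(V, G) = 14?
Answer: -1923649197565166826/1417001 ≈ -1.3575e+12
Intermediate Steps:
Q(S, t) = 2127/(14 + S) (Q(S, t) = (1019 + 1108)/(14 + S) = 2127/(14 + S))
C(B, U) = B/(-728 + B) (C(B, U) = B/(B - 728) = B/(-728 + B))
(C(1425, 752) - 3067218)*((-1623433 - 1*(-2066034)) + Q(-2047, -260)) = (1425/(-728 + 1425) - 3067218)*((-1623433 - 1*(-2066034)) + 2127/(14 - 2047)) = (1425/697 - 3067218)*((-1623433 + 2066034) + 2127/(-2033)) = (1425*(1/697) - 3067218)*(442601 + 2127*(-1/2033)) = (1425/697 - 3067218)*(442601 - 2127/2033) = -2137849521/697*899805706/2033 = -1923649197565166826/1417001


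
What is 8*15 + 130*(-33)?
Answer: -4170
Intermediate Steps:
8*15 + 130*(-33) = 120 - 4290 = -4170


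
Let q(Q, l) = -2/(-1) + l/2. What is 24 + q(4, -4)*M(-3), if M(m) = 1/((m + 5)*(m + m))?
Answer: 24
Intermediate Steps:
q(Q, l) = 2 + l/2 (q(Q, l) = -2*(-1) + l*(½) = 2 + l/2)
M(m) = 1/(2*m*(5 + m)) (M(m) = 1/((5 + m)*(2*m)) = 1/(2*m*(5 + m)))
24 + q(4, -4)*M(-3) = 24 + (2 + (½)*(-4))*((½)/(-3*(5 - 3))) = 24 + (2 - 2)*((½)*(-⅓)/2) = 24 + 0*((½)*(-⅓)*(½)) = 24 + 0*(-1/12) = 24 + 0 = 24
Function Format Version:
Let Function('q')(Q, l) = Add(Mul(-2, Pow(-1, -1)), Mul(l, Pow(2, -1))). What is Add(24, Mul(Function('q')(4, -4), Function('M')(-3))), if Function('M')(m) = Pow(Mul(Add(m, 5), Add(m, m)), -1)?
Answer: 24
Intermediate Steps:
Function('q')(Q, l) = Add(2, Mul(Rational(1, 2), l)) (Function('q')(Q, l) = Add(Mul(-2, -1), Mul(l, Rational(1, 2))) = Add(2, Mul(Rational(1, 2), l)))
Function('M')(m) = Mul(Rational(1, 2), Pow(m, -1), Pow(Add(5, m), -1)) (Function('M')(m) = Pow(Mul(Add(5, m), Mul(2, m)), -1) = Pow(Mul(2, m, Add(5, m)), -1) = Mul(Rational(1, 2), Pow(m, -1), Pow(Add(5, m), -1)))
Add(24, Mul(Function('q')(4, -4), Function('M')(-3))) = Add(24, Mul(Add(2, Mul(Rational(1, 2), -4)), Mul(Rational(1, 2), Pow(-3, -1), Pow(Add(5, -3), -1)))) = Add(24, Mul(Add(2, -2), Mul(Rational(1, 2), Rational(-1, 3), Pow(2, -1)))) = Add(24, Mul(0, Mul(Rational(1, 2), Rational(-1, 3), Rational(1, 2)))) = Add(24, Mul(0, Rational(-1, 12))) = Add(24, 0) = 24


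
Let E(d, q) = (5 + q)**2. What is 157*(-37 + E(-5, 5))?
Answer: 9891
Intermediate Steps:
157*(-37 + E(-5, 5)) = 157*(-37 + (5 + 5)**2) = 157*(-37 + 10**2) = 157*(-37 + 100) = 157*63 = 9891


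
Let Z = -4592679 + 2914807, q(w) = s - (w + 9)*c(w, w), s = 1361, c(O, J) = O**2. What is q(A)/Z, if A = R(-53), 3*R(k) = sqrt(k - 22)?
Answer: -359/419468 - 125*I*sqrt(3)/15100848 ≈ -0.00085585 - 1.4337e-5*I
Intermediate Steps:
R(k) = sqrt(-22 + k)/3 (R(k) = sqrt(k - 22)/3 = sqrt(-22 + k)/3)
A = 5*I*sqrt(3)/3 (A = sqrt(-22 - 53)/3 = sqrt(-75)/3 = (5*I*sqrt(3))/3 = 5*I*sqrt(3)/3 ≈ 2.8868*I)
q(w) = 1361 - w**2*(9 + w) (q(w) = 1361 - (w + 9)*w**2 = 1361 - (9 + w)*w**2 = 1361 - w**2*(9 + w))
Z = -1677872
q(A)/Z = (1361 - (5*I*sqrt(3)/3)**3 - 9*(5*I*sqrt(3)/3)**2)/(-1677872) = (1361 - (-125)*I*sqrt(3)/9 - 9*(-25/3))*(-1/1677872) = (1361 + 125*I*sqrt(3)/9 + 75)*(-1/1677872) = (1436 + 125*I*sqrt(3)/9)*(-1/1677872) = -359/419468 - 125*I*sqrt(3)/15100848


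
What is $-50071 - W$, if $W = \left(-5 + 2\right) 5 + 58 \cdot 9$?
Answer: $-50578$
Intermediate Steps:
$W = 507$ ($W = \left(-3\right) 5 + 522 = -15 + 522 = 507$)
$-50071 - W = -50071 - 507 = -50578$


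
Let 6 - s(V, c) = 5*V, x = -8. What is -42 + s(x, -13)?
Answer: 4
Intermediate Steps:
s(V, c) = 6 - 5*V
-42 + s(x, -13) = -42 + (6 - 5*(-8)) = -42 + (6 + 40) = -42 + 46 = 4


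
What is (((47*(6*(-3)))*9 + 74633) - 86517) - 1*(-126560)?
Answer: 107062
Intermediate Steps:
(((47*(6*(-3)))*9 + 74633) - 86517) - 1*(-126560) = (((47*(-18))*9 + 74633) - 86517) + 126560 = ((-846*9 + 74633) - 86517) + 126560 = ((-7614 + 74633) - 86517) + 126560 = (67019 - 86517) + 126560 = -19498 + 126560 = 107062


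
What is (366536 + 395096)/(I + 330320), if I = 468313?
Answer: 761632/798633 ≈ 0.95367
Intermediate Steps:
(366536 + 395096)/(I + 330320) = (366536 + 395096)/(468313 + 330320) = 761632/798633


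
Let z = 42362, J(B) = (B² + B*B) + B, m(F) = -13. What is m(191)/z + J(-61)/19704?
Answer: 156208885/417350424 ≈ 0.37429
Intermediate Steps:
J(B) = B + 2*B² (J(B) = (B² + B²) + B = 2*B² + B = B + 2*B²)
m(191)/z + J(-61)/19704 = -13/42362 - 61*(1 + 2*(-61))/19704 = -13*1/42362 - 61*(1 - 122)*(1/19704) = -13/42362 - 61*(-121)*(1/19704) = -13/42362 + 7381*(1/19704) = -13/42362 + 7381/19704 = 156208885/417350424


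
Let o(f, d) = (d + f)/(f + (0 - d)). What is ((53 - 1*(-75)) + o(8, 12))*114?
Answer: 14022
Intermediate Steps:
o(f, d) = (d + f)/(f - d)
((53 - 1*(-75)) + o(8, 12))*114 = ((53 - 1*(-75)) + (-1*12 - 1*8)/(12 - 1*8))*114 = ((53 + 75) + (-12 - 8)/(12 - 8))*114 = (128 - 20/4)*114 = (128 + (¼)*(-20))*114 = (128 - 5)*114 = 123*114 = 14022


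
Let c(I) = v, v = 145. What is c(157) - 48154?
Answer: -48009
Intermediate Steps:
c(I) = 145
c(157) - 48154 = 145 - 48154 = -48009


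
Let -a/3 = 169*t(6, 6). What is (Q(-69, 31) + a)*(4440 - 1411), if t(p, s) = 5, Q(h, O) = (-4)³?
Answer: -7872371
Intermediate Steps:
Q(h, O) = -64
a = -2535 (a = -507*5 = -3*845 = -2535)
(Q(-69, 31) + a)*(4440 - 1411) = (-64 - 2535)*(4440 - 1411) = -2599*3029 = -7872371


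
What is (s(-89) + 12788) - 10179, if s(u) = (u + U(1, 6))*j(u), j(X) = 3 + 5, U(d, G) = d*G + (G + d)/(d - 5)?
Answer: 1931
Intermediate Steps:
U(d, G) = G*d + (G + d)/(-5 + d)
j(X) = 8
s(u) = 34 + 8*u (s(u) = (u + (6 + 1 + 6*1**2 - 5*6*1)/(-5 + 1))*8 = (u + (6 + 1 + 6*1 - 30)/(-4))*8 = (u - (6 + 1 + 6 - 30)/4)*8 = (u - 1/4*(-17))*8 = (u + 17/4)*8 = (17/4 + u)*8 = 34 + 8*u)
(s(-89) + 12788) - 10179 = ((34 + 8*(-89)) + 12788) - 10179 = ((34 - 712) + 12788) - 10179 = (-678 + 12788) - 10179 = 12110 - 10179 = 1931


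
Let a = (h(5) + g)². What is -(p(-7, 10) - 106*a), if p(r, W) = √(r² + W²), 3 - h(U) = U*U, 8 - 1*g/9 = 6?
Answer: 1696 - √149 ≈ 1683.8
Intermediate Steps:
g = 18 (g = 72 - 9*6 = 72 - 54 = 18)
h(U) = 3 - U² (h(U) = 3 - U*U = 3 - U²)
a = 16 (a = ((3 - 1*5²) + 18)² = ((3 - 1*25) + 18)² = ((3 - 25) + 18)² = (-22 + 18)² = (-4)² = 16)
p(r, W) = √(W² + r²)
-(p(-7, 10) - 106*a) = -(√(10² + (-7)²) - 106*16) = -(√(100 + 49) - 1696) = -(√149 - 1696) = -(-1696 + √149) = 1696 - √149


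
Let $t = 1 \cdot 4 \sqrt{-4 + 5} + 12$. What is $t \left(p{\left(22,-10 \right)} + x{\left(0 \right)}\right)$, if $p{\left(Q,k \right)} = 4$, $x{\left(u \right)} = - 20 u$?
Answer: $64$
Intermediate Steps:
$t = 16$ ($t = 4 \sqrt{1} + 12 = 4 \cdot 1 + 12 = 4 + 12 = 16$)
$t \left(p{\left(22,-10 \right)} + x{\left(0 \right)}\right) = 16 \left(4 - 0\right) = 16 \left(4 + 0\right) = 16 \cdot 4 = 64$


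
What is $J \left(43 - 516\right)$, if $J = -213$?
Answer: $100749$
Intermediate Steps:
$J \left(43 - 516\right) = - 213 \left(43 - 516\right) = \left(-213\right) \left(-473\right) = 100749$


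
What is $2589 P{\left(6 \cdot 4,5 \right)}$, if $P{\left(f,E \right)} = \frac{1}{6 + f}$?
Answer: $\frac{863}{10} \approx 86.3$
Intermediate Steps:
$2589 P{\left(6 \cdot 4,5 \right)} = \frac{2589}{6 + 6 \cdot 4} = \frac{2589}{6 + 24} = \frac{2589}{30} = 2589 \cdot \frac{1}{30} = \frac{863}{10}$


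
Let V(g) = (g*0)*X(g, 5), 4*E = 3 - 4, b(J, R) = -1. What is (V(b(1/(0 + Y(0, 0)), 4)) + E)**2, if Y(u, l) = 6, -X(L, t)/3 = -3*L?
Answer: 1/16 ≈ 0.062500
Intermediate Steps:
X(L, t) = 9*L (X(L, t) = -(-9)*L = 9*L)
E = -1/4 (E = (3 - 4)/4 = (1/4)*(-1) = -1/4 ≈ -0.25000)
V(g) = 0 (V(g) = (g*0)*(9*g) = 0*(9*g) = 0)
(V(b(1/(0 + Y(0, 0)), 4)) + E)**2 = (0 - 1/4)**2 = (-1/4)**2 = 1/16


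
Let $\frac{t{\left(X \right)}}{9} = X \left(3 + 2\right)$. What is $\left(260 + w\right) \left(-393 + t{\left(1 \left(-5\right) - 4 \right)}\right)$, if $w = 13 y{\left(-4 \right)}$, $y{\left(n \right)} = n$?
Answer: $-165984$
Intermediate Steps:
$w = -52$ ($w = 13 \left(-4\right) = -52$)
$t{\left(X \right)} = 45 X$ ($t{\left(X \right)} = 9 X \left(3 + 2\right) = 9 X 5 = 9 \cdot 5 X = 45 X$)
$\left(260 + w\right) \left(-393 + t{\left(1 \left(-5\right) - 4 \right)}\right) = \left(260 - 52\right) \left(-393 + 45 \left(1 \left(-5\right) - 4\right)\right) = 208 \left(-393 + 45 \left(-5 - 4\right)\right) = 208 \left(-393 + 45 \left(-9\right)\right) = 208 \left(-393 - 405\right) = 208 \left(-798\right) = -165984$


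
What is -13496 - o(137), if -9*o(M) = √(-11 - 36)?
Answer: -13496 + I*√47/9 ≈ -13496.0 + 0.76174*I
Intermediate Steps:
o(M) = -I*√47/9 (o(M) = -√(-11 - 36)/9 = -I*√47/9)
-13496 - o(137) = -13496 - (-1)*I*√47/9 = -13496 + I*√47/9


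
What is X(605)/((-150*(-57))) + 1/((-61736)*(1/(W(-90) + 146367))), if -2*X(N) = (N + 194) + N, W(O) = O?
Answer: -71889279/29324600 ≈ -2.4515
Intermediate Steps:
X(N) = -97 - N (X(N) = -((N + 194) + N)/2 = -((194 + N) + N)/2 = -(194 + 2*N)/2 = -97 - N)
X(605)/((-150*(-57))) + 1/((-61736)*(1/(W(-90) + 146367))) = (-97 - 1*605)/((-150*(-57))) + 1/((-61736)*(1/(-90 + 146367))) = (-97 - 605)/8550 - 1/(61736*(1/146277)) = -702*1/8550 - 1/(61736*1/146277) = -39/475 - 1/61736*146277 = -39/475 - 146277/61736 = -71889279/29324600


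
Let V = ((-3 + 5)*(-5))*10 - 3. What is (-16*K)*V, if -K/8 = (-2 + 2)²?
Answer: 0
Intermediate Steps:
K = 0 (K = -8*(-2 + 2)² = -8*0² = -8*0 = 0)
V = -103 (V = (2*(-5))*10 - 3 = -10*10 - 3 = -100 - 3 = -103)
(-16*K)*V = -16*0*(-103) = 0*(-103) = 0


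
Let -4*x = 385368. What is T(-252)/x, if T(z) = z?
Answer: 42/16057 ≈ 0.0026157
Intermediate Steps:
x = -96342 (x = -1/4*385368 = -96342)
T(-252)/x = -252/(-96342) = -252*(-1/96342) = 42/16057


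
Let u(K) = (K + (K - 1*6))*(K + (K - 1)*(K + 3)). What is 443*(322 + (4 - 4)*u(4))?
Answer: 142646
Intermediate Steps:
u(K) = (-6 + 2*K)*(K + (-1 + K)*(3 + K)) (u(K) = (K + (K - 6))*(K + (-1 + K)*(3 + K)) = (K + (-6 + K))*(K + (-1 + K)*(3 + K)) = (-6 + 2*K)*(K + (-1 + K)*(3 + K)))
443*(322 + (4 - 4)*u(4)) = 443*(322 + (4 - 4)*(18 - 24*4 + 2*4**3)) = 443*(322 + 0*(18 - 96 + 2*64)) = 443*(322 + 0*(18 - 96 + 128)) = 443*(322 + 0*50) = 443*(322 + 0) = 443*322 = 142646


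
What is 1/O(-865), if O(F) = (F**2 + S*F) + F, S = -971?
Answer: 1/1587275 ≈ 6.3001e-7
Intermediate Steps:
O(F) = F**2 - 970*F (O(F) = (F**2 - 971*F) + F = F**2 - 970*F)
1/O(-865) = 1/(-865*(-970 - 865)) = 1/(-865*(-1835)) = 1/1587275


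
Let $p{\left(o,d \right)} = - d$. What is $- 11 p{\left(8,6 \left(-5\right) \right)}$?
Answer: $-330$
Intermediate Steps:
$- 11 p{\left(8,6 \left(-5\right) \right)} = - 11 \left(- 6 \left(-5\right)\right) = - 11 \left(\left(-1\right) \left(-30\right)\right) = \left(-11\right) 30 = -330$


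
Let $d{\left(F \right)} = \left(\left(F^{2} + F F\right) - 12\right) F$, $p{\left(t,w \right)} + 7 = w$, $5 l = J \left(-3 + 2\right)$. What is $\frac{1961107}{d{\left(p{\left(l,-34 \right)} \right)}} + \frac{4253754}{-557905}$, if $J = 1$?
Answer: $- \frac{335672902547}{15325650350} \approx -21.903$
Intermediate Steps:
$l = - \frac{1}{5}$ ($l = \frac{1 \left(-3 + 2\right)}{5} = \frac{1 \left(-1\right)}{5} = \frac{1}{5} \left(-1\right) = - \frac{1}{5} \approx -0.2$)
$p{\left(t,w \right)} = -7 + w$
$d{\left(F \right)} = F \left(-12 + 2 F^{2}\right)$ ($d{\left(F \right)} = \left(\left(F^{2} + F^{2}\right) - 12\right) F = \left(2 F^{2} - 12\right) F = \left(-12 + 2 F^{2}\right) F = F \left(-12 + 2 F^{2}\right)$)
$\frac{1961107}{d{\left(p{\left(l,-34 \right)} \right)}} + \frac{4253754}{-557905} = \frac{1961107}{2 \left(-7 - 34\right) \left(-6 + \left(-7 - 34\right)^{2}\right)} + \frac{4253754}{-557905} = \frac{1961107}{2 \left(-41\right) \left(-6 + \left(-41\right)^{2}\right)} + 4253754 \left(- \frac{1}{557905}\right) = \frac{1961107}{2 \left(-41\right) \left(-6 + 1681\right)} - \frac{4253754}{557905} = \frac{1961107}{2 \left(-41\right) 1675} - \frac{4253754}{557905} = \frac{1961107}{-137350} - \frac{4253754}{557905} = 1961107 \left(- \frac{1}{137350}\right) - \frac{4253754}{557905} = - \frac{1961107}{137350} - \frac{4253754}{557905} = - \frac{335672902547}{15325650350}$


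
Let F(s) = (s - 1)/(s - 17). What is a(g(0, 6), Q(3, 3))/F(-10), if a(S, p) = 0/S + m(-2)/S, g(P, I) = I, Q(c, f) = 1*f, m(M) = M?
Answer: -9/11 ≈ -0.81818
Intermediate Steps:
Q(c, f) = f
F(s) = (-1 + s)/(-17 + s)
a(S, p) = -2/S (a(S, p) = 0/S - 2/S = 0 - 2/S = -2/S)
a(g(0, 6), Q(3, 3))/F(-10) = (-2/6)/(((-1 - 10)/(-17 - 10))) = (-2*⅙)/((-11/(-27))) = -1/(3*((-1/27*(-11)))) = -1/(3*11/27) = -⅓*27/11 = -9/11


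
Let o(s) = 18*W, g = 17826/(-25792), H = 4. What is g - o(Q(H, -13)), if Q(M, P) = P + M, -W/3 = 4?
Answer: 2776623/12896 ≈ 215.31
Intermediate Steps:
g = -8913/12896 (g = 17826*(-1/25792) = -8913/12896 ≈ -0.69114)
W = -12 (W = -3*4 = -12)
Q(M, P) = M + P
o(s) = -216 (o(s) = 18*(-12) = -216)
g - o(Q(H, -13)) = -8913/12896 - 1*(-216) = -8913/12896 + 216 = 2776623/12896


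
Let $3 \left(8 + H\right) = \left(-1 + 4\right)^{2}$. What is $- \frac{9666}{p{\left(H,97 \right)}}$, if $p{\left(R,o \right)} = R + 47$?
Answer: $- \frac{1611}{7} \approx -230.14$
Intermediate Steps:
$H = -5$ ($H = -8 + \frac{\left(-1 + 4\right)^{2}}{3} = -8 + \frac{3^{2}}{3} = -8 + \frac{1}{3} \cdot 9 = -8 + 3 = -5$)
$p{\left(R,o \right)} = 47 + R$
$- \frac{9666}{p{\left(H,97 \right)}} = - \frac{9666}{47 - 5} = - \frac{9666}{42} = \left(-9666\right) \frac{1}{42} = - \frac{1611}{7}$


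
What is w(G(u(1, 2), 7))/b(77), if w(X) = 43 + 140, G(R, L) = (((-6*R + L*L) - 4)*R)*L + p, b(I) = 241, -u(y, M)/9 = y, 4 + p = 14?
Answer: 183/241 ≈ 0.75934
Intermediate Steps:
p = 10 (p = -4 + 14 = 10)
u(y, M) = -9*y
G(R, L) = 10 + L*R*(-4 + L² - 6*R) (G(R, L) = (((-6*R + L*L) - 4)*R)*L + 10 = (((-6*R + L²) - 4)*R)*L + 10 = (((L² - 6*R) - 4)*R)*L + 10 = ((-4 + L² - 6*R)*R)*L + 10 = (R*(-4 + L² - 6*R))*L + 10 = L*R*(-4 + L² - 6*R) + 10 = 10 + L*R*(-4 + L² - 6*R))
w(X) = 183
w(G(u(1, 2), 7))/b(77) = 183/241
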